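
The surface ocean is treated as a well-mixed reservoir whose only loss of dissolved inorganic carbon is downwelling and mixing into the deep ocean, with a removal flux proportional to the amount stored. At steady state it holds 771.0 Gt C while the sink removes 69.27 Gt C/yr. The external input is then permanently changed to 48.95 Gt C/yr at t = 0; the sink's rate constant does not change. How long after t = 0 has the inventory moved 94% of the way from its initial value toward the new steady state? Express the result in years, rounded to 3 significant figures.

31.3 yr

τ = M₀/F₀ = 771.0/69.27 = 11.13 yr.
The remaining gap fraction is e^(−t/τ); 94% covered ⇒ e^(−t/τ) = 0.0600.
t = −τ ln(0.0600) = 11.13 × 2.813 = 31.31 yr.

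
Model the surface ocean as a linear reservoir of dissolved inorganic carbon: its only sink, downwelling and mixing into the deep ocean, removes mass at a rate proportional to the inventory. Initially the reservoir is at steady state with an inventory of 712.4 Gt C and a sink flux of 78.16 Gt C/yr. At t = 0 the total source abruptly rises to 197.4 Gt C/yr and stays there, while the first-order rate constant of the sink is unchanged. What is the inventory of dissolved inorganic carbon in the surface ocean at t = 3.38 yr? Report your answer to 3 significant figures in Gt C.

τ = M₀/F₀ = 712.4/78.16 = 9.115 yr; rate constant k = 1/τ.
New steady state M_∞ = F₁/k = F₁·τ = 197.4 × 9.115 = 1799.2 Gt C.
M(t) = M_∞ + (M₀ − M_∞)·e^(−t/τ); t/τ = 3.38/9.115 = 0.3708, so e^(−t/τ) = 0.6902.
M(t) = 1799.2 − 1087 × 0.6902 = 1049.1 Gt C.

1050 Gt C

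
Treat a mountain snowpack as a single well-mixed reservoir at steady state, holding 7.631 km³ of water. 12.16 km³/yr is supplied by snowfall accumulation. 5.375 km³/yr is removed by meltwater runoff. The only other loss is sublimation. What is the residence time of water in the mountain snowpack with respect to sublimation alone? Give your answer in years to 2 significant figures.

1.1 yr

At steady state ΣF_in = ΣF_out.
ΣF_in = 12.160 km³/yr.
Sublimation flux = ΣF_in − (5.375) = 12.160 − 5.375 = 6.785 km³/yr.
τ = M / F = 7.631 / 6.785 = 1.125 yr.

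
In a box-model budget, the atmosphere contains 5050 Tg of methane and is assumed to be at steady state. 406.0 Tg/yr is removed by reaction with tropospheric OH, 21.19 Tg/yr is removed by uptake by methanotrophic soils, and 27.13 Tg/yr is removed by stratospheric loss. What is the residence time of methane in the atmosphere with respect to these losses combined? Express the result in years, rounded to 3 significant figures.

Total removal = 406.0 + 21.19 + 27.13 = 454.32 Tg/yr.
τ = M / ΣF_out = 5050 / 454.32 = 11.12 yr.

11.1 yr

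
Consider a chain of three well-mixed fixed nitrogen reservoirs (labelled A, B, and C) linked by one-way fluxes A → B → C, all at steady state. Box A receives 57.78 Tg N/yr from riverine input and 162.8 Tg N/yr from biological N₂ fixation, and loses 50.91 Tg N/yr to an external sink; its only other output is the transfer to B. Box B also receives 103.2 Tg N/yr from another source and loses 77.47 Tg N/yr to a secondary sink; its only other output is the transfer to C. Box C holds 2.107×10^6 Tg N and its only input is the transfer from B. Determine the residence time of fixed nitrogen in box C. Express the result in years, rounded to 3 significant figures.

10800 yr

Box A: F(A→B) = (57.78 + 162.8) − 50.91 = 169.67 Tg N/yr.
Box B: F(B→C) = (169.67 + 103.2) − 77.47 = 195.40 Tg N/yr.
Box C throughput = its input = 195.40 Tg N/yr; τ = 2.107×10^6 / 195.40 = 10780 yr.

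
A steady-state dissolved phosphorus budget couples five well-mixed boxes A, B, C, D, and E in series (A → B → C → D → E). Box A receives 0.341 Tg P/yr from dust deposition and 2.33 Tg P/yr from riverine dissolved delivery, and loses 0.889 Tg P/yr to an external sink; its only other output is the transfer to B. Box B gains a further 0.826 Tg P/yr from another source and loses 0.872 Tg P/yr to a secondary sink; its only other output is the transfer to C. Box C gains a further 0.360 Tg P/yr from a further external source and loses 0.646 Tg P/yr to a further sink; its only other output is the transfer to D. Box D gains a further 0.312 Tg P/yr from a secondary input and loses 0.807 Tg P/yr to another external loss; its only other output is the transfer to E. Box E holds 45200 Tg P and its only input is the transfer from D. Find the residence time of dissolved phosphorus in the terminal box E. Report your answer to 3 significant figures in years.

Box A: F(A→B) = (0.341 + 2.33) − 0.889 = 1.7820 Tg P/yr.
Box B: F(B→C) = (1.7820 + 0.826) − 0.872 = 1.7360 Tg P/yr.
Box C: F(C→D) = (1.7360 + 0.360) − 0.646 = 1.4500 Tg P/yr.
Box D: F(D→E) = (1.4500 + 0.312) − 0.807 = 0.95500 Tg P/yr.
Box E throughput = its input = 0.95500 Tg P/yr; τ = 45200 / 0.95500 = 47330 yr.

47300 yr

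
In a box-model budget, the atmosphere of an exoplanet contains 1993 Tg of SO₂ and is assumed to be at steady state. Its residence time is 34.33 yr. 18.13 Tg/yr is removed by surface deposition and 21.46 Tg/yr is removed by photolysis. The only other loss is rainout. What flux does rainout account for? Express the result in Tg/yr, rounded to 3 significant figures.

Total removal F = M/τ = 1993 / 34.33 = 58.05 Tg/yr.
Rainout = F − (18.13 + 21.46) = 58.05 − 39.59 = 18.46 Tg/yr.

18.5 Tg/yr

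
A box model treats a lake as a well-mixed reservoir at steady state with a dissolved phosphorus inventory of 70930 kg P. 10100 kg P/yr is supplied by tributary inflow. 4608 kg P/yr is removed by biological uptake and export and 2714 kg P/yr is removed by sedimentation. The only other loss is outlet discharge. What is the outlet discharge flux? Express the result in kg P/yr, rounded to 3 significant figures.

2780 kg P/yr

At steady state ΣF_in = ΣF_out.
ΣF_in = 10100 kg P/yr.
Outlet discharge flux = ΣF_in − (4608 + 2714) = 10100 − 7322 = 2778 kg P/yr.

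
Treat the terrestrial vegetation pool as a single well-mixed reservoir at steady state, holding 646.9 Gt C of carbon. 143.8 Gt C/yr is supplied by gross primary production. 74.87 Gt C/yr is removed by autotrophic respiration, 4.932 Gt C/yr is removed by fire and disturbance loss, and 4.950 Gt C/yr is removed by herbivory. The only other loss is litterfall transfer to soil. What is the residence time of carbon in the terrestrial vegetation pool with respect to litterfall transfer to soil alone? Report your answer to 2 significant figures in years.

At steady state ΣF_in = ΣF_out.
ΣF_in = 143.80 Gt C/yr.
Litterfall transfer to soil flux = ΣF_in − (74.87 + 4.932 + 4.950) = 143.80 − 84.75 = 59.05 Gt C/yr.
τ = M / F = 646.9 / 59.05 = 10.96 yr.

11 yr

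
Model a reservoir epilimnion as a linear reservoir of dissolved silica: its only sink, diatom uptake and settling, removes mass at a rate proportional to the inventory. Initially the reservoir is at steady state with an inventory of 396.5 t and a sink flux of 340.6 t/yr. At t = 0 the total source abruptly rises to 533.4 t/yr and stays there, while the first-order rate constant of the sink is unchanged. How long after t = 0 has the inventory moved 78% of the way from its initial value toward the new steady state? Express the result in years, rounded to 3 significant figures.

τ = M₀/F₀ = 396.5/340.6 = 1.164 yr.
The remaining gap fraction is e^(−t/τ); 78% covered ⇒ e^(−t/τ) = 0.220.
t = −τ ln(0.220) = 1.164 × 1.514 = 1.763 yr.

1.76 yr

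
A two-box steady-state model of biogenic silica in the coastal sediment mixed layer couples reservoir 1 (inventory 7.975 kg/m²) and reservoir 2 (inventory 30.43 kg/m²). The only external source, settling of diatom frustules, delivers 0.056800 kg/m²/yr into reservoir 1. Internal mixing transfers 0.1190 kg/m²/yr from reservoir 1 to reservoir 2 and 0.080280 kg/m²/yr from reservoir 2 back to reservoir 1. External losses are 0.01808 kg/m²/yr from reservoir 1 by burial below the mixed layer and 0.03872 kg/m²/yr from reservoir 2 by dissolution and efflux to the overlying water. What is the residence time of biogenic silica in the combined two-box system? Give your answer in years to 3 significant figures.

676 yr

For the system as a whole, the A↔B exchange is internal and contributes nothing to the throughput; only the external sinks remove mass.
M_total = 7.975 + 30.43 = 38.405 kg/m².
ΣF_external_out = 0.01808 + 0.03872 = 0.056800 kg/m²/yr.
τ = M_total / ΣF_ext = 38.405 / 0.056800 = 676.1 yr.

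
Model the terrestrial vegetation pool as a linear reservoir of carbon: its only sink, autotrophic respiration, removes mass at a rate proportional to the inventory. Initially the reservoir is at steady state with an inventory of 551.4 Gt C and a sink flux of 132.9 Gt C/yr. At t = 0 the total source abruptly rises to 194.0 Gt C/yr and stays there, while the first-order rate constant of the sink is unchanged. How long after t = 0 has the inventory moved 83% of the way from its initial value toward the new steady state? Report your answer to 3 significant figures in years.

τ = M₀/F₀ = 551.4/132.9 = 4.149 yr.
The remaining gap fraction is e^(−t/τ); 83% covered ⇒ e^(−t/τ) = 0.170.
t = −τ ln(0.170) = 4.149 × 1.772 = 7.352 yr.

7.35 yr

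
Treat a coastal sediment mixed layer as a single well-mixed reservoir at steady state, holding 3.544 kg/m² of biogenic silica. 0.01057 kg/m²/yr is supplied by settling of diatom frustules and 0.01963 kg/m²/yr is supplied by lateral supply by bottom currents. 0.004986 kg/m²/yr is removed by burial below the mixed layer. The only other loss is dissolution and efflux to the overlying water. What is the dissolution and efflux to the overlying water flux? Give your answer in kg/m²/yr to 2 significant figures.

0.025 kg/m²/yr

At steady state ΣF_in = ΣF_out.
ΣF_in = 0.01057 + 0.01963 = 0.030200 kg/m²/yr.
Dissolution and efflux to the overlying water flux = ΣF_in − (0.004986) = 0.030200 − 0.004986 = 0.02521 kg/m²/yr.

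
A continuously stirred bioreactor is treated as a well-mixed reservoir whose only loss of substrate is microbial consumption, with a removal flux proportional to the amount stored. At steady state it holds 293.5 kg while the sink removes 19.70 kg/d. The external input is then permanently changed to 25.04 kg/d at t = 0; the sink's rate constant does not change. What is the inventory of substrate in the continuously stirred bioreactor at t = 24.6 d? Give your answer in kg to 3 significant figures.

The sink rate constant is k = F₀/M₀ = 19.70/293.5 = 0.06712 d⁻¹.
Solving dM/dt = F₁ − kM with M(0) = M₀ gives M(t) = F₁/k + (M₀ − F₁/k)·e^(−kt).
F₁/k = 25.04/0.06712 = 373.06 kg; kt = 0.06712 × 24.6 = 1.651, e^(−kt) = 0.1918.
M(24.6) = 373.06 + (293.5 − 373.06) × 0.1918 = 373.06 − 15.26 = 357.80 kg.

358 kg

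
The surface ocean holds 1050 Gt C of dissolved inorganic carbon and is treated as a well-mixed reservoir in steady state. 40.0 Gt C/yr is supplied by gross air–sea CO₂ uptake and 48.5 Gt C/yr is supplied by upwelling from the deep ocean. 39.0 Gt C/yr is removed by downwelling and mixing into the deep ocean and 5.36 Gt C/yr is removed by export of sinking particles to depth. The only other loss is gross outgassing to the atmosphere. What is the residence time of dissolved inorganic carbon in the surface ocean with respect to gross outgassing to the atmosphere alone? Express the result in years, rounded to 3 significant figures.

23.8 yr

At steady state ΣF_in = ΣF_out.
ΣF_in = 40.0 + 48.5 = 88.500 Gt C/yr.
Gross outgassing to the atmosphere flux = ΣF_in − (39.0 + 5.36) = 88.500 − 44.36 = 44.14 Gt C/yr.
τ = M / F = 1050 / 44.14 = 23.79 yr.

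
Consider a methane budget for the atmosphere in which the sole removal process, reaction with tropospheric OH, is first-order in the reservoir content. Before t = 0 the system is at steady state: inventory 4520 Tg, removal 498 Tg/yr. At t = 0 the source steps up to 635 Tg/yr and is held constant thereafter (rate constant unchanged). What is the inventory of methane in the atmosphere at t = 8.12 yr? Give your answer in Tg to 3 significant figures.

Residence time τ = M₀/F₀ = 9.076 yr. The eventual steady state is M_∞ = M₀·(F₁/F₀) = 4520 × 635/498 = 5763.5 Tg.
The anomaly ΔM(t) = M(t) − M_∞ decays as ΔM₀·e^(−t/τ) with ΔM₀ = 4520 − 5763.5 = −1243 Tg.
At t = 8.12 yr, e^(−t/τ) = e^(−0.8946) = 0.4088, so ΔM = −508.3 Tg and M = 5763.5 − 508.3 = 5255.2 Tg.

5260 Tg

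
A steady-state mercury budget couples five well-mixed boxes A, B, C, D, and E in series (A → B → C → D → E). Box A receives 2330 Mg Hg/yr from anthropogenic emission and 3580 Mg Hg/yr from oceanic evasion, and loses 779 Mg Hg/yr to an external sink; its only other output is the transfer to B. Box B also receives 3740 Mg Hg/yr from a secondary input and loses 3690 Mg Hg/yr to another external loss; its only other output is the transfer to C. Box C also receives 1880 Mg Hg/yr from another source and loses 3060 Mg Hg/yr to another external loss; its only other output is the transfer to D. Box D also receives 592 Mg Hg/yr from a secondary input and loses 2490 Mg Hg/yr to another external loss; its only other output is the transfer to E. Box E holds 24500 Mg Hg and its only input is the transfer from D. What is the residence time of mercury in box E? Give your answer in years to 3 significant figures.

Box A: F(A→B) = (2330 + 3580) − 779 = 5131.0 Mg Hg/yr.
Box B: F(B→C) = (5131.0 + 3740) − 3690 = 5181.0 Mg Hg/yr.
Box C: F(C→D) = (5181.0 + 1880) − 3060 = 4001.0 Mg Hg/yr.
Box D: F(D→E) = (4001.0 + 592) − 2490 = 2103.0 Mg Hg/yr.
Box E throughput = its input = 2103.0 Mg Hg/yr; τ = 24500 / 2103.0 = 11.65 yr.

11.7 yr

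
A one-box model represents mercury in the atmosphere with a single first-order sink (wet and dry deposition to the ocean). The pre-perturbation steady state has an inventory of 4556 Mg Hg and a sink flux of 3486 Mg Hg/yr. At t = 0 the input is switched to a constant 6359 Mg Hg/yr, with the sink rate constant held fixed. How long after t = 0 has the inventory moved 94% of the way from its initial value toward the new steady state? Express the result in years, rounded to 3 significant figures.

τ = M₀/F₀ = 4556/3486 = 1.307 yr.
The remaining gap fraction is e^(−t/τ); 94% covered ⇒ e^(−t/τ) = 0.0600.
t = −τ ln(0.0600) = 1.307 × 2.813 = 3.677 yr.

3.68 yr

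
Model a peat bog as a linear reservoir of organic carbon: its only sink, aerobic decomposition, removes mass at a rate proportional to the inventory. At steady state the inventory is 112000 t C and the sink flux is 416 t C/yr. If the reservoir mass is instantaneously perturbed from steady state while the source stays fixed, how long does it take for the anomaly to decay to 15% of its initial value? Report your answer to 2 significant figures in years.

510 yr

For a linear reservoir the anomaly decays as exp(−t/τ) with τ = M/F = 112000/416 = 269.2 yr.
exp(−t/τ) = 0.15 ⇒ t = −τ ln(0.15) = 269.2 × 1.897 = 510.8 yr.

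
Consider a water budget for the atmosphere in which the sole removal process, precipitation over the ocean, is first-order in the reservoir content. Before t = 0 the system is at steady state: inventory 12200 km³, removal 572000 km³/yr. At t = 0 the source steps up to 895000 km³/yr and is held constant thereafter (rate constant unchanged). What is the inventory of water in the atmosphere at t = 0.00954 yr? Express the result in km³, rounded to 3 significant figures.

14700 km³

The sink rate constant is k = F₀/M₀ = 572000/12200 = 46.89 yr⁻¹.
Solving dM/dt = F₁ − kM with M(0) = M₀ gives M(t) = F₁/k + (M₀ − F₁/k)·e^(−kt).
F₁/k = 895000/46.89 = 19089 km³; kt = 46.89 × 0.00954 = 0.4473, e^(−kt) = 0.6394.
M(0.00954) = 19089 + (12200 − 19089) × 0.6394 = 19089 − 4405 = 14684 km³.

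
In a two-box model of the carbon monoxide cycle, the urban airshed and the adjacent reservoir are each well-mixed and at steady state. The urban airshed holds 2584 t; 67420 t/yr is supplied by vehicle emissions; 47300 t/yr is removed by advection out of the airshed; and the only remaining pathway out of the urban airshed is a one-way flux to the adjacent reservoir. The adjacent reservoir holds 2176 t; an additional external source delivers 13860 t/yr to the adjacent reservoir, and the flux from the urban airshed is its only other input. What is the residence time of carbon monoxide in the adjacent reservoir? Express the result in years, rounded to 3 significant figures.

0.0640 yr

Balance the urban airshed: ΣF_in = 67420 t/yr.
Flux to the adjacent reservoir = ΣF_in − (47300) = 20120 t/yr.
Total input to the adjacent reservoir = 20120 + 13860 = 33980 t/yr; at steady state this equals its total output.
τ = M / F = 2176 / 33980 = 0.06404 yr.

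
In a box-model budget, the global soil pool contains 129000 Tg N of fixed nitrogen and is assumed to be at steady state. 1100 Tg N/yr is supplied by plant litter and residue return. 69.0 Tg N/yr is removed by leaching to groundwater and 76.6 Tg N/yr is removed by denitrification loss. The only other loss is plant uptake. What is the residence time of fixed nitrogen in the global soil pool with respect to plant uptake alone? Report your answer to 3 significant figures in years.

135 yr

At steady state ΣF_in = ΣF_out.
ΣF_in = 1100.0 Tg N/yr.
Plant uptake flux = ΣF_in − (69.0 + 76.6) = 1100.0 − 145.6 = 954.4 Tg N/yr.
τ = M / F = 129000 / 954.4 = 135.2 yr.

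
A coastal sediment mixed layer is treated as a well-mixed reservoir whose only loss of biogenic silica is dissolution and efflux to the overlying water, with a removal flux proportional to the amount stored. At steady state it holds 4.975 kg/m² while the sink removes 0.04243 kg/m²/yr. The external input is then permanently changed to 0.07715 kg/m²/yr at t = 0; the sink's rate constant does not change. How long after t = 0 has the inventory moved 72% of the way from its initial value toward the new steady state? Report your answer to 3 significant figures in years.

149 yr

τ = M₀/F₀ = 4.975/0.04243 = 117.3 yr.
The remaining gap fraction is e^(−t/τ); 72% covered ⇒ e^(−t/τ) = 0.280.
t = −τ ln(0.280) = 117.3 × 1.273 = 149.3 yr.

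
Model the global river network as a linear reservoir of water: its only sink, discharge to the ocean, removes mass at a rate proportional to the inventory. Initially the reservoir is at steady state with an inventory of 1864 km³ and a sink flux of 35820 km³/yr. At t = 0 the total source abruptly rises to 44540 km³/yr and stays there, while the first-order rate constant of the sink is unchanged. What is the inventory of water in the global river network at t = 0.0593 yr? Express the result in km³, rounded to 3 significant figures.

Residence time τ = M₀/F₀ = 0.05204 yr. The eventual steady state is M_∞ = M₀·(F₁/F₀) = 1864 × 44540/35820 = 2317.8 km³.
The anomaly ΔM(t) = M(t) − M_∞ decays as ΔM₀·e^(−t/τ) with ΔM₀ = 1864 − 2317.8 = −453.8 km³.
At t = 0.0593 yr, e^(−t/τ) = e^(−1.140) = 0.3200, so ΔM = −145.2 km³ and M = 2317.8 − 145.2 = 2172.6 km³.

2170 km³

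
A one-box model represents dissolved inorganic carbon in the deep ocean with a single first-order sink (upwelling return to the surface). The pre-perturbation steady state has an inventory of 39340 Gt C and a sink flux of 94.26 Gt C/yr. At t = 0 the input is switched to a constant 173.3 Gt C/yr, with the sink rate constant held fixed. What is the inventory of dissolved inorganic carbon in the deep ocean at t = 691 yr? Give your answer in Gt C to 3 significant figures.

The sink rate constant is k = F₀/M₀ = 94.26/39340 = 0.002396 yr⁻¹.
Solving dM/dt = F₁ − kM with M(0) = M₀ gives M(t) = F₁/k + (M₀ − F₁/k)·e^(−kt).
F₁/k = 173.3/0.002396 = 72328 Gt C; kt = 0.002396 × 691 = 1.656, e^(−kt) = 0.1910.
M(691) = 72328 + (39340 − 72328) × 0.1910 = 72328 − 6300 = 66028 Gt C.

66000 Gt C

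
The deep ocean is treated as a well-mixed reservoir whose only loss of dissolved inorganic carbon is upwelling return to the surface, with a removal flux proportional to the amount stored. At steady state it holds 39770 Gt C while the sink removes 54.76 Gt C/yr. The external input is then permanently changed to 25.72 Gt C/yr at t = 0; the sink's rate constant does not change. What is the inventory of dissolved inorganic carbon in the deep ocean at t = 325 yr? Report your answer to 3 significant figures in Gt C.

32200 Gt C

τ = M₀/F₀ = 39770/54.76 = 726.3 yr; rate constant k = 1/τ.
New steady state M_∞ = F₁/k = F₁·τ = 25.72 × 726.3 = 18679 Gt C.
M(t) = M_∞ + (M₀ − M_∞)·e^(−t/τ); t/τ = 325/726.3 = 0.4475, so e^(−t/τ) = 0.6392.
M(t) = 18679 + 21090 × 0.6392 = 32161 Gt C.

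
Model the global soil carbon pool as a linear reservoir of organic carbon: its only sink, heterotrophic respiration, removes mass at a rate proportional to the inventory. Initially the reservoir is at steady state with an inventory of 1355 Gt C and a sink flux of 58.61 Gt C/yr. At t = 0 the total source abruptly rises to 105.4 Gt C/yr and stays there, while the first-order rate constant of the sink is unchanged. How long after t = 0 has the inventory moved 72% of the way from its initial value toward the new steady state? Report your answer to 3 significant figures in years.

τ = M₀/F₀ = 1355/58.61 = 23.12 yr.
The remaining gap fraction is e^(−t/τ); 72% covered ⇒ e^(−t/τ) = 0.280.
t = −τ ln(0.280) = 23.12 × 1.273 = 29.43 yr.

29.4 yr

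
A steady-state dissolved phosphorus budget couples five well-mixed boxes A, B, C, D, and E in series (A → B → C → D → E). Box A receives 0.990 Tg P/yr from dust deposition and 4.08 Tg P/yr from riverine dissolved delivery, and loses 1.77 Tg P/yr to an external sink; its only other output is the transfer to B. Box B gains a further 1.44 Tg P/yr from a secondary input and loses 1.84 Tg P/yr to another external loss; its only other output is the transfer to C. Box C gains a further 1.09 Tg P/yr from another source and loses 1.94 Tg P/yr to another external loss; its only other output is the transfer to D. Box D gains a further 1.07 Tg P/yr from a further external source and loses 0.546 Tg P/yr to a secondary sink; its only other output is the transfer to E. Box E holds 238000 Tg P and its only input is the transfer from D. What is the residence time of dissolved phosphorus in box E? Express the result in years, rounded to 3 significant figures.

92500 yr

Box A: F(A→B) = (0.990 + 4.08) − 1.77 = 3.3000 Tg P/yr.
Box B: F(B→C) = (3.3000 + 1.44) − 1.84 = 2.9000 Tg P/yr.
Box C: F(C→D) = (2.9000 + 1.09) − 1.94 = 2.0500 Tg P/yr.
Box D: F(D→E) = (2.0500 + 1.07) − 0.546 = 2.5740 Tg P/yr.
Box E throughput = its input = 2.5740 Tg P/yr; τ = 238000 / 2.5740 = 92460 yr.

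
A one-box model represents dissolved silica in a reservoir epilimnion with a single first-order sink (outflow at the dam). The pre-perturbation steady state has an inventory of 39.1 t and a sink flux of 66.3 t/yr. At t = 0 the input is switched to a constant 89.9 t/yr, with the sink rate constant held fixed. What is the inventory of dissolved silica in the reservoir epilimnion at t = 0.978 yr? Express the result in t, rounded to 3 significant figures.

50.4 t

The sink rate constant is k = F₀/M₀ = 66.3/39.1 = 1.696 yr⁻¹.
Solving dM/dt = F₁ − kM with M(0) = M₀ gives M(t) = F₁/k + (M₀ − F₁/k)·e^(−kt).
F₁/k = 89.9/1.696 = 53.018 t; kt = 1.696 × 0.978 = 1.658, e^(−kt) = 0.1905.
M(0.978) = 53.018 + (39.1 − 53.018) × 0.1905 = 53.018 − 2.651 = 50.367 t.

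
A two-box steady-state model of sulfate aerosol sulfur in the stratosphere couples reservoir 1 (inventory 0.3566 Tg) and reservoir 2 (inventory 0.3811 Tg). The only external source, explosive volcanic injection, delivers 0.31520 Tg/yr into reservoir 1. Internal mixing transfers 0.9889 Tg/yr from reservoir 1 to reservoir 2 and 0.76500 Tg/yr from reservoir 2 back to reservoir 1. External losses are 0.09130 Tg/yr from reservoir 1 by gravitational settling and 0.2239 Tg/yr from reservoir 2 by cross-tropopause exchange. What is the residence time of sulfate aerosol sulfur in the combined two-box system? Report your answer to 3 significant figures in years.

2.34 yr

Residence time in the combined system uses the total inventory and the total *external* removal — internal exchanges between the two boxes cancel.
M_total = 0.3566 + 0.3811 = 0.73770 Tg.
ΣF_external_out = 0.09130 + 0.2239 = 0.31520 Tg/yr.
τ = M_total / ΣF_ext = 0.73770 / 0.31520 = 2.340 yr.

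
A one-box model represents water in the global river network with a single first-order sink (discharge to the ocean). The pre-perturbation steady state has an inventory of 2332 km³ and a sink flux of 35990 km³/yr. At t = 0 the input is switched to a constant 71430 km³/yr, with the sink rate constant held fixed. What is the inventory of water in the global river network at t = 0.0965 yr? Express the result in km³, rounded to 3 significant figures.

4110 km³

τ = M₀/F₀ = 2332/35990 = 0.06480 yr; rate constant k = 1/τ.
New steady state M_∞ = F₁/k = F₁·τ = 71430 × 0.06480 = 4628.4 km³.
M(t) = M_∞ + (M₀ − M_∞)·e^(−t/τ); t/τ = 0.0965/0.06480 = 1.489, so e^(−t/τ) = 0.2255.
M(t) = 4628.4 − 2296 × 0.2255 = 4110.5 km³.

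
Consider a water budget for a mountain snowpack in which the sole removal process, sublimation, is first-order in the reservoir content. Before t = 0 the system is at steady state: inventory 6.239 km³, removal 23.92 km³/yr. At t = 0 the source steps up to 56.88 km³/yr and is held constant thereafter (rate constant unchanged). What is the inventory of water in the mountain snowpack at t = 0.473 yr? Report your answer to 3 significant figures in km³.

13.4 km³

Residence time τ = M₀/F₀ = 0.2608 yr. The eventual steady state is M_∞ = M₀·(F₁/F₀) = 6.239 × 56.88/23.92 = 14.836 km³.
The anomaly ΔM(t) = M(t) − M_∞ decays as ΔM₀·e^(−t/τ) with ΔM₀ = 6.239 − 14.836 = −8.597 km³.
At t = 0.473 yr, e^(−t/τ) = e^(−1.813) = 0.1631, so ΔM = −1.402 km³ and M = 14.836 − 1.402 = 13.434 km³.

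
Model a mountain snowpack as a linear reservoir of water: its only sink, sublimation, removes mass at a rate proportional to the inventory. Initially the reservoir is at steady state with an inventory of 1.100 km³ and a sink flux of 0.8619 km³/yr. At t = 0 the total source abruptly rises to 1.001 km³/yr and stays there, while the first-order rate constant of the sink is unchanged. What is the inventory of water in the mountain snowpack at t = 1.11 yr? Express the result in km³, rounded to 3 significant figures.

τ = M₀/F₀ = 1.100/0.8619 = 1.276 yr; rate constant k = 1/τ.
New steady state M_∞ = F₁/k = F₁·τ = 1.001 × 1.276 = 1.2775 km³.
M(t) = M_∞ + (M₀ − M_∞)·e^(−t/τ); t/τ = 1.11/1.276 = 0.8697, so e^(−t/τ) = 0.4191.
M(t) = 1.2775 − 0.1775 × 0.4191 = 1.2031 km³.

1.20 km³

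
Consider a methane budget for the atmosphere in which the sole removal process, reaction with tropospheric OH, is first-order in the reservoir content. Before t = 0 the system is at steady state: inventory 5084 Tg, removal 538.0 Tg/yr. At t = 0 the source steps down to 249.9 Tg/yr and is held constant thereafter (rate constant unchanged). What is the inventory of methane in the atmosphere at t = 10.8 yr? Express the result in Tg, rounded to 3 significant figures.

τ = M₀/F₀ = 5084/538.0 = 9.450 yr; rate constant k = 1/τ.
New steady state M_∞ = F₁/k = F₁·τ = 249.9 × 9.450 = 2361.5 Tg.
M(t) = M_∞ + (M₀ − M_∞)·e^(−t/τ); t/τ = 10.8/9.450 = 1.143, so e^(−t/τ) = 0.3189.
M(t) = 2361.5 + 2722 × 0.3189 = 3229.7 Tg.

3230 Tg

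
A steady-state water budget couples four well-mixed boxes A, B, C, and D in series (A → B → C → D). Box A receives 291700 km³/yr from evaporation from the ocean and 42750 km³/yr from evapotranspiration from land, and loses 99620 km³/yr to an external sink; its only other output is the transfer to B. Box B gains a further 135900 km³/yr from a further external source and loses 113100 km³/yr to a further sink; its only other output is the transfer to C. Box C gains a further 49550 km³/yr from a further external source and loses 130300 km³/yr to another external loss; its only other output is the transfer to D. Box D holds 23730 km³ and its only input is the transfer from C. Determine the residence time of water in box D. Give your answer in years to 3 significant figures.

Box A: F(A→B) = (291700 + 42750) − 99620 = 234830 km³/yr.
Box B: F(B→C) = (234830 + 135900) − 113100 = 257630 km³/yr.
Box C: F(C→D) = (257630 + 49550) − 130300 = 176880 km³/yr.
Box D throughput = its input = 176880 km³/yr; τ = 23730 / 176880 = 0.1342 yr.

0.134 yr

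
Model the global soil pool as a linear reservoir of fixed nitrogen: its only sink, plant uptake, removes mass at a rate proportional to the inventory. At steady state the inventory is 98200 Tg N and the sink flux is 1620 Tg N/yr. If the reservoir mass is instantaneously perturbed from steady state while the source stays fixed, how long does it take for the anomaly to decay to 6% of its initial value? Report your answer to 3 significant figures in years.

171 yr

For a linear reservoir the anomaly decays as exp(−t/τ) with τ = M/F = 98200/1620 = 60.62 yr.
exp(−t/τ) = 0.06 ⇒ t = −τ ln(0.06) = 60.62 × 2.813 = 170.5 yr.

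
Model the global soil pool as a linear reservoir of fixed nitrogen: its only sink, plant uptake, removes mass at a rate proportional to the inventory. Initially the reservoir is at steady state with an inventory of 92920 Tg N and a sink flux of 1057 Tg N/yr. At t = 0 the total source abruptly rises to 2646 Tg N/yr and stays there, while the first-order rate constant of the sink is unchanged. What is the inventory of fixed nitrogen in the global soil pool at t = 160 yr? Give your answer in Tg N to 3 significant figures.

210000 Tg N

Residence time τ = M₀/F₀ = 87.91 yr. The eventual steady state is M_∞ = M₀·(F₁/F₀) = 92920 × 2646/1057 = 232610 Tg N.
The anomaly ΔM(t) = M(t) − M_∞ decays as ΔM₀·e^(−t/τ) with ΔM₀ = 92920 − 232610 = −139700 Tg N.
At t = 160 yr, e^(−t/τ) = e^(−1.820) = 0.1620, so ΔM = −22630 Tg N and M = 232610 − 22630 = 209980 Tg N.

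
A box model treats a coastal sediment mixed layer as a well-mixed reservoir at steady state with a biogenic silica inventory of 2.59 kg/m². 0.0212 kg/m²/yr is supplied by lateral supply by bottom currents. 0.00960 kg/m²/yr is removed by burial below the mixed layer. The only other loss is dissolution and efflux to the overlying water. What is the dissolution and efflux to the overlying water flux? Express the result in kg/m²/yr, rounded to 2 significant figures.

0.012 kg/m²/yr

At steady state ΣF_in = ΣF_out.
ΣF_in = 0.021200 kg/m²/yr.
Dissolution and efflux to the overlying water flux = ΣF_in − (0.00960) = 0.021200 − 0.009600 = 0.01160 kg/m²/yr.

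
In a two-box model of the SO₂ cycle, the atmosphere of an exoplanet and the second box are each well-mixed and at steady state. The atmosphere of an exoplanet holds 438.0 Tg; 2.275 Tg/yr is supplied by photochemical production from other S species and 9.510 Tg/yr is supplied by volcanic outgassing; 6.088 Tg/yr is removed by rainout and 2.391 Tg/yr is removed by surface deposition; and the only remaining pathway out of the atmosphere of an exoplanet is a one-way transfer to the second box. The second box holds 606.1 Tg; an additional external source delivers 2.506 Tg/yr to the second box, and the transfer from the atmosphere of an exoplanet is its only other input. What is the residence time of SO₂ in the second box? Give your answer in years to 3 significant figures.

Balance the atmosphere of an exoplanet: ΣF_in = 2.275 + 9.510 = 11.785 Tg/yr.
Transfer to the second box = ΣF_in − (6.088 + 2.391) = 3.3060 Tg/yr.
Total input to the second box = 3.3060 + 2.506 = 5.8120 Tg/yr; at steady state this equals its total output.
τ = M / F = 606.1 / 5.8120 = 104.3 yr.

104 yr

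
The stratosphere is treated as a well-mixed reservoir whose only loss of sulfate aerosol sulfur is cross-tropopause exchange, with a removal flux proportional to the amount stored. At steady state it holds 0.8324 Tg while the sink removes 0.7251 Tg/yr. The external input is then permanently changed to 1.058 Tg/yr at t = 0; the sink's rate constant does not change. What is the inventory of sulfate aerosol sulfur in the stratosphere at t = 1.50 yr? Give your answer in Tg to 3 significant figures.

1.11 Tg

The sink rate constant is k = F₀/M₀ = 0.7251/0.8324 = 0.8711 yr⁻¹.
Solving dM/dt = F₁ − kM with M(0) = M₀ gives M(t) = F₁/k + (M₀ − F₁/k)·e^(−kt).
F₁/k = 1.058/0.8711 = 1.2146 Tg; kt = 0.8711 × 1.50 = 1.307, e^(−kt) = 0.2707.
M(1.50) = 1.2146 + (0.8324 − 1.2146) × 0.2707 = 1.2146 − 0.1035 = 1.1111 Tg.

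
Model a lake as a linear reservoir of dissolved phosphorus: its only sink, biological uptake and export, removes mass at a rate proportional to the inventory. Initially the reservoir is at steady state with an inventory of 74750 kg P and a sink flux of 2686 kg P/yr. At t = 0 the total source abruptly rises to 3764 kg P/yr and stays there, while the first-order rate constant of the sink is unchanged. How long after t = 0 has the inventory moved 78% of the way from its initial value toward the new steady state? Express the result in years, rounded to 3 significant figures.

τ = M₀/F₀ = 74750/2686 = 27.83 yr.
The remaining gap fraction is e^(−t/τ); 78% covered ⇒ e^(−t/τ) = 0.220.
t = −τ ln(0.220) = 27.83 × 1.514 = 42.14 yr.

42.1 yr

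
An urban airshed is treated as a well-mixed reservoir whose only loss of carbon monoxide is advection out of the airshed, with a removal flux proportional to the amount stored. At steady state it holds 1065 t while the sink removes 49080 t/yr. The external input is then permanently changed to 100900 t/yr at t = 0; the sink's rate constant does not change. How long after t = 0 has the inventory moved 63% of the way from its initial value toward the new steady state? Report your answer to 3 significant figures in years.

τ = M₀/F₀ = 1065/49080 = 0.02170 yr.
The remaining gap fraction is e^(−t/τ); 63% covered ⇒ e^(−t/τ) = 0.370.
t = −τ ln(0.370) = 0.02170 × 0.9943 = 0.02157 yr.

0.0216 yr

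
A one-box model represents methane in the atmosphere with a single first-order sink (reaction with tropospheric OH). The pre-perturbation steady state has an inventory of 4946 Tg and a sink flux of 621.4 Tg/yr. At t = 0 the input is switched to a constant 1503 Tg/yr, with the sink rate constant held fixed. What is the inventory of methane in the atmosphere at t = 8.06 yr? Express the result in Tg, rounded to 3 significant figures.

τ = M₀/F₀ = 4946/621.4 = 7.959 yr; rate constant k = 1/τ.
New steady state M_∞ = F₁/k = F₁·τ = 1503 × 7.959 = 11963 Tg.
M(t) = M_∞ + (M₀ − M_∞)·e^(−t/τ); t/τ = 8.06/7.959 = 1.013, so e^(−t/τ) = 0.3633.
M(t) = 11963 − 7017 × 0.3633 = 9414.0 Tg.

9410 Tg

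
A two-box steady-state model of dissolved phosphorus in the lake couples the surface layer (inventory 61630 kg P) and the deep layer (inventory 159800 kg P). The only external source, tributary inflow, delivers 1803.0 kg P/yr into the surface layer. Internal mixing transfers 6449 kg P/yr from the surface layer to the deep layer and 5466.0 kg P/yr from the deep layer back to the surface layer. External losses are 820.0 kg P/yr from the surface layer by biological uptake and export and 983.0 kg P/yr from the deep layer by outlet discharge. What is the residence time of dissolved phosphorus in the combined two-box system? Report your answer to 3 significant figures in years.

Treat the two boxes together as one reservoir: the mixing fluxes between them are internal recycling, so τ = ΣM / Σ(external losses).
M_total = 61630 + 159800 = 221430 kg P.
ΣF_external_out = 820.0 + 983.0 = 1803.0 kg P/yr.
τ = M_total / ΣF_ext = 221430 / 1803.0 = 122.8 yr.

123 yr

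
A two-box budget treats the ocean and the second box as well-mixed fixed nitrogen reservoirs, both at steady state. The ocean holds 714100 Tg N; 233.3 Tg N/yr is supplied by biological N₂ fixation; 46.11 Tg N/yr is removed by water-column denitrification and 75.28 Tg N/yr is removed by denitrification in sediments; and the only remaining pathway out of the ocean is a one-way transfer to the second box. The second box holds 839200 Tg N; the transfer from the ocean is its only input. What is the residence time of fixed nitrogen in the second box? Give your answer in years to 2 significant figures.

Balance the ocean: ΣF_in = 233.30 Tg N/yr.
Transfer to the second box = ΣF_in − (46.11 + 75.28) = 111.91 Tg N/yr.
At steady state the output of the second box equals its input, 111.91 Tg N/yr.
τ = M / F = 839200 / 111.91 = 7499 yr.

7500 yr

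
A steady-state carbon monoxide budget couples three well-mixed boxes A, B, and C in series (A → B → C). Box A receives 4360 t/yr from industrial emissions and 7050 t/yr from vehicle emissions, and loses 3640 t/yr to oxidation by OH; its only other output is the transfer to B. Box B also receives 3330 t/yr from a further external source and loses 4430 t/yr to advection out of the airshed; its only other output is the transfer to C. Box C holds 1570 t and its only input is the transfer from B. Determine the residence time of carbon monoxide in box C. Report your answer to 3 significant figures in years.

0.235 yr

Box A: F(A→B) = (4360 + 7050) − 3640 = 7770.0 t/yr.
Box B: F(B→C) = (7770.0 + 3330) − 4430 = 6670.0 t/yr.
Box C throughput = its input = 6670.0 t/yr; τ = 1570 / 6670.0 = 0.2354 yr.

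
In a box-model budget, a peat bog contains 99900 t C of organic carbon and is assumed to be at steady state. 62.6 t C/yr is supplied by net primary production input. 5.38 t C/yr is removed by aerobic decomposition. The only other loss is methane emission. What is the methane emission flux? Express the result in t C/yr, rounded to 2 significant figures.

At steady state ΣF_in = ΣF_out.
ΣF_in = 62.600 t C/yr.
Methane emission flux = ΣF_in − (5.38) = 62.600 − 5.380 = 57.22 t C/yr.

57 t C/yr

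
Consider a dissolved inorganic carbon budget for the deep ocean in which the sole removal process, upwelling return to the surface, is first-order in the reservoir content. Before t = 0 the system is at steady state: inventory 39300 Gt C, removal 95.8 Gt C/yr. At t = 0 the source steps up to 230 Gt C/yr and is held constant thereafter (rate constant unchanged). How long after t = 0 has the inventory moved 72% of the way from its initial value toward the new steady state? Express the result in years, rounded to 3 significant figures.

522 yr

τ = M₀/F₀ = 39300/95.8 = 410.2 yr.
The remaining gap fraction is e^(−t/τ); 72% covered ⇒ e^(−t/τ) = 0.280.
t = −τ ln(0.280) = 410.2 × 1.273 = 522.2 yr.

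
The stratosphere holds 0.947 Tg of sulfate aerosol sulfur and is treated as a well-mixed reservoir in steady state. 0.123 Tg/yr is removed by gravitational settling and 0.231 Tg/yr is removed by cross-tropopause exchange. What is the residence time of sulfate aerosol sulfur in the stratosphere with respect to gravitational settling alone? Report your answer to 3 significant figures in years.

Residence time with respect to a single sink: τ = M / F_sink.
τ = 0.947 / 0.123 = 7.699 yr.

7.70 yr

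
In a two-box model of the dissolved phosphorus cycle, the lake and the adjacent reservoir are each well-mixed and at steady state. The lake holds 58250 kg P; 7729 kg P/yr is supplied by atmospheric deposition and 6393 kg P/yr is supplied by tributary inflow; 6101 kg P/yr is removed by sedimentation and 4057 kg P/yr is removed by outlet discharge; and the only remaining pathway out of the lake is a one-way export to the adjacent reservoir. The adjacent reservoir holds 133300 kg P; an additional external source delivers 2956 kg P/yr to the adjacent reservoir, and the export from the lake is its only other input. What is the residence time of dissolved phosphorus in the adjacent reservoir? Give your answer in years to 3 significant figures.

Balance the lake: ΣF_in = 7729 + 6393 = 14122 kg P/yr.
Export to the adjacent reservoir = ΣF_in − (6101 + 4057) = 3964.0 kg P/yr.
Total input to the adjacent reservoir = 3964.0 + 2956 = 6920.0 kg P/yr; at steady state this equals its total output.
τ = M / F = 133300 / 6920.0 = 19.26 yr.

19.3 yr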